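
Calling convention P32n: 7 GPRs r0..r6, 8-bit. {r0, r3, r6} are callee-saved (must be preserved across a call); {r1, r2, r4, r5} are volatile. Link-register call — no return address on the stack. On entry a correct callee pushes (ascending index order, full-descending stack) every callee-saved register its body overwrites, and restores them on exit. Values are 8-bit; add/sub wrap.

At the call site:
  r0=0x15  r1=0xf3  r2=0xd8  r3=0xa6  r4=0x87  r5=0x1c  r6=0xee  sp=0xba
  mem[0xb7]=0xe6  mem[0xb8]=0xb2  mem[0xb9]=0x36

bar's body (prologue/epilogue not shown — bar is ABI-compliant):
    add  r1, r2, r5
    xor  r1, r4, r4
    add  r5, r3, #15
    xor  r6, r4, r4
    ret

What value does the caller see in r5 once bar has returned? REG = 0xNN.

prologue: push r6 -> mem[0xb9]=0xee, sp=0xb9
body[0] add  r1, r2, r5 -> r1=0xf4
body[1] xor  r1, r4, r4 -> r1=0x00
body[2] add  r5, r3, #15 -> r5=0xb5
body[3] xor  r6, r4, r4 -> r6=0x00
epilogue: pop r6=0xee, sp=0xba
r5 is caller-saved -> body value

REG = 0xb5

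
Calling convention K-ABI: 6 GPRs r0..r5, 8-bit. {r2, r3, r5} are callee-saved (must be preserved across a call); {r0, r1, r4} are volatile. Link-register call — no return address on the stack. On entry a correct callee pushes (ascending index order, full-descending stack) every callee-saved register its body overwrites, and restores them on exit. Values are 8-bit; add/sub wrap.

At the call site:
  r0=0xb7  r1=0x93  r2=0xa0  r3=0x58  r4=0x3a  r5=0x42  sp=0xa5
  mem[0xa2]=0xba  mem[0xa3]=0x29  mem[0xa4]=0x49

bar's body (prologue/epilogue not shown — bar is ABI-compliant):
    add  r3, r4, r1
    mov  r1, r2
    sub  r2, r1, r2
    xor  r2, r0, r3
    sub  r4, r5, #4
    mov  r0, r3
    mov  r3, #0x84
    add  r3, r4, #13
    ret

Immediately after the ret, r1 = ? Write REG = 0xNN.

REG = 0xa0

prologue: push r2 → mem[0xa4]=0xa0, sp=0xa4
prologue: push r3 → mem[0xa3]=0x58, sp=0xa3
body[0] add  r3, r4, r1 → r3=0xcd
body[1] mov  r1, r2 → r1=0xa0
body[2] sub  r2, r1, r2 → r2=0x00
body[3] xor  r2, r0, r3 → r2=0x7a
body[4] sub  r4, r5, #4 → r4=0x3e
body[5] mov  r0, r3 → r0=0xcd
body[6] mov  r3, #0x84 → r3=0x84
body[7] add  r3, r4, #13 → r3=0x4b
epilogue: pop r3=0x58, sp=0xa4
epilogue: pop r2=0xa0, sp=0xa5
r1 is caller-saved → body value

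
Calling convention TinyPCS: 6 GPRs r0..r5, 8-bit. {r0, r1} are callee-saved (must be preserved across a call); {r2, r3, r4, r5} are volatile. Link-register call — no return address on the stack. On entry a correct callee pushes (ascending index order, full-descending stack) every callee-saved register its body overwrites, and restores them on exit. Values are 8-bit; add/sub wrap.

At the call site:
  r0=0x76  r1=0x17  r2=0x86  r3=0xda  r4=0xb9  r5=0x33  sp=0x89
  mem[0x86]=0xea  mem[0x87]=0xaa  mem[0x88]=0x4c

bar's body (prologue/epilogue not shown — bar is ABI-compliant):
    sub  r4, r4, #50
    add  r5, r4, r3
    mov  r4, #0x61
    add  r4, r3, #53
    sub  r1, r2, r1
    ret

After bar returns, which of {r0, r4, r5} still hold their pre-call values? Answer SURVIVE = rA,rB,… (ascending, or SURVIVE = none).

SURVIVE = r0

prologue: push r1 -> mem[0x88]=0x17, sp=0x88
body[0] sub  r4, r4, #50 -> r4=0x87
body[1] add  r5, r4, r3 -> r5=0x61
body[2] mov  r4, #0x61 -> r4=0x61
body[3] add  r4, r3, #53 -> r4=0x0f
body[4] sub  r1, r2, r1 -> r1=0x6f
epilogue: pop r1=0x17, sp=0x89
r0: callee-saved, written=False
r4: caller-saved, written=True
r5: caller-saved, written=True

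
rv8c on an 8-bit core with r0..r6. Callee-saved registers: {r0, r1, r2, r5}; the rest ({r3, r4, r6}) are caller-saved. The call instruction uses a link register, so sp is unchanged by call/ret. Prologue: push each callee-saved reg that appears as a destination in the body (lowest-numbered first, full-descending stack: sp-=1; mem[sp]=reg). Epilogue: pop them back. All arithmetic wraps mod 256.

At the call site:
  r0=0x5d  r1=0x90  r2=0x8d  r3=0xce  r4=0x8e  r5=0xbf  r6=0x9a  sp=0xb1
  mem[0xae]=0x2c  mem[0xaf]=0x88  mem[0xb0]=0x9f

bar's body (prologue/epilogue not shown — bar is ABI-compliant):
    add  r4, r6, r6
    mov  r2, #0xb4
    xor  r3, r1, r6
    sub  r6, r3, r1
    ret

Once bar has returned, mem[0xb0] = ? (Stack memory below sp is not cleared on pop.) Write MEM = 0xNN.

prologue: push r2 → mem[0xb0]=0x8d, sp=0xb0
body[0] add  r4, r6, r6 → r4=0x34
body[1] mov  r2, #0xb4 → r2=0xb4
body[2] xor  r3, r1, r6 → r3=0x0a
body[3] sub  r6, r3, r1 → r6=0x7a
epilogue: pop r2=0x8d, sp=0xb1
prologue pushed ['r2'] at ['0xb0']

MEM = 0x8d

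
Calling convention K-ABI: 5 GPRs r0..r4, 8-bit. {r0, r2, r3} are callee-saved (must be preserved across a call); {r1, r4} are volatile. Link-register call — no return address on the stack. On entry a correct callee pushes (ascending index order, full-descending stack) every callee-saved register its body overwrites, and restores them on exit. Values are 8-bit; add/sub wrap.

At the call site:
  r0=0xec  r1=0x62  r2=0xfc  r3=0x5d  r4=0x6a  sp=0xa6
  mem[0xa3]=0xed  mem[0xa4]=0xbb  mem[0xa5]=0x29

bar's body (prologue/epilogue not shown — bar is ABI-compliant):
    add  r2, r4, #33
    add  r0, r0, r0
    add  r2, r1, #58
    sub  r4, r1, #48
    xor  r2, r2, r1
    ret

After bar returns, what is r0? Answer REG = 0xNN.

REG = 0xec

prologue: push r0 -> mem[0xa5]=0xec, sp=0xa5
prologue: push r2 -> mem[0xa4]=0xfc, sp=0xa4
body[0] add  r2, r4, #33 -> r2=0x8b
body[1] add  r0, r0, r0 -> r0=0xd8
body[2] add  r2, r1, #58 -> r2=0x9c
body[3] sub  r4, r1, #48 -> r4=0x32
body[4] xor  r2, r2, r1 -> r2=0xfe
epilogue: pop r2=0xfc, sp=0xa5
epilogue: pop r0=0xec, sp=0xa6
r0 is callee-saved -> restored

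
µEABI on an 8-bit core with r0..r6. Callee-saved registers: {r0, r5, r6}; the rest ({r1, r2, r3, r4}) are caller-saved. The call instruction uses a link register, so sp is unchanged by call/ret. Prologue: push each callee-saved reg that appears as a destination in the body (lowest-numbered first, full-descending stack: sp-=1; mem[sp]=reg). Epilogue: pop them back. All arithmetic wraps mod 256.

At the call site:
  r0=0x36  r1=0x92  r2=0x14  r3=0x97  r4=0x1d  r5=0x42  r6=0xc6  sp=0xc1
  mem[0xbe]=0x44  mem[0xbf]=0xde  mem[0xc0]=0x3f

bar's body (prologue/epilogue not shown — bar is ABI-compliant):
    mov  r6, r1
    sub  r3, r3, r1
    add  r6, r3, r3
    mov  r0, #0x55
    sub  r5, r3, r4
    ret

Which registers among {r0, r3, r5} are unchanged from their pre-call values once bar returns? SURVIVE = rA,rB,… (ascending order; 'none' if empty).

prologue: push r0 → mem[0xc0]=0x36, sp=0xc0
prologue: push r5 → mem[0xbf]=0x42, sp=0xbf
prologue: push r6 → mem[0xbe]=0xc6, sp=0xbe
body[0] mov  r6, r1 → r6=0x92
body[1] sub  r3, r3, r1 → r3=0x05
body[2] add  r6, r3, r3 → r6=0x0a
body[3] mov  r0, #0x55 → r0=0x55
body[4] sub  r5, r3, r4 → r5=0xe8
epilogue: pop r6=0xc6, sp=0xbf
epilogue: pop r5=0x42, sp=0xc0
epilogue: pop r0=0x36, sp=0xc1
r0: callee-saved, written=True
r3: caller-saved, written=True
r5: callee-saved, written=True

SURVIVE = r0,r5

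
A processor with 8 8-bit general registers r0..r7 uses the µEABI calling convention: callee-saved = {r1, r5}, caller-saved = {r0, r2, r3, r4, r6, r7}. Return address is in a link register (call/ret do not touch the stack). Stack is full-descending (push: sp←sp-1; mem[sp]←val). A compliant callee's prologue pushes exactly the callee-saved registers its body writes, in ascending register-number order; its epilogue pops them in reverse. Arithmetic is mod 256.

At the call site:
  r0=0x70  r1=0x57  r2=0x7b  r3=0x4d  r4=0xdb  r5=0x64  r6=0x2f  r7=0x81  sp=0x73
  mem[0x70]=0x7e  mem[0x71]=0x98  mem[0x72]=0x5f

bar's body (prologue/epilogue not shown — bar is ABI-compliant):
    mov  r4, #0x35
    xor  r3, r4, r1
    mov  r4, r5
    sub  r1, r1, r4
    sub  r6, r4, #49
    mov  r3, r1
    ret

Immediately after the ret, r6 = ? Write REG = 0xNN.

prologue: push r1 → mem[0x72]=0x57, sp=0x72
body[0] mov  r4, #0x35 → r4=0x35
body[1] xor  r3, r4, r1 → r3=0x62
body[2] mov  r4, r5 → r4=0x64
body[3] sub  r1, r1, r4 → r1=0xf3
body[4] sub  r6, r4, #49 → r6=0x33
body[5] mov  r3, r1 → r3=0xf3
epilogue: pop r1=0x57, sp=0x73
r6 is caller-saved → body value

REG = 0x33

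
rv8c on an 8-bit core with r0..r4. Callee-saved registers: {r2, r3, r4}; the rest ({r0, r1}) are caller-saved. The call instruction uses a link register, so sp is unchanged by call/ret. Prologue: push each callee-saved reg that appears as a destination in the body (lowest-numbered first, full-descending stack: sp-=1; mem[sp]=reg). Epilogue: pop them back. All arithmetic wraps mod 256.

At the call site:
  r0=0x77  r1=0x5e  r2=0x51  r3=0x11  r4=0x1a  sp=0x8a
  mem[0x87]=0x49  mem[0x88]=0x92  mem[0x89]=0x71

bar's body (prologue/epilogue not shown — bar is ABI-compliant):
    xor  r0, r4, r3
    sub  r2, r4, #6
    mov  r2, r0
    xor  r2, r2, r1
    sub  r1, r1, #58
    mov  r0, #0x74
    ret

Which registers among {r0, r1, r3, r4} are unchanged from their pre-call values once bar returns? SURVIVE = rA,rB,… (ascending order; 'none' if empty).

SURVIVE = r3,r4

prologue: push r2 -> mem[0x89]=0x51, sp=0x89
body[0] xor  r0, r4, r3 -> r0=0x0b
body[1] sub  r2, r4, #6 -> r2=0x14
body[2] mov  r2, r0 -> r2=0x0b
body[3] xor  r2, r2, r1 -> r2=0x55
body[4] sub  r1, r1, #58 -> r1=0x24
body[5] mov  r0, #0x74 -> r0=0x74
epilogue: pop r2=0x51, sp=0x8a
r0: caller-saved, written=True
r1: caller-saved, written=True
r3: callee-saved, written=False
r4: callee-saved, written=False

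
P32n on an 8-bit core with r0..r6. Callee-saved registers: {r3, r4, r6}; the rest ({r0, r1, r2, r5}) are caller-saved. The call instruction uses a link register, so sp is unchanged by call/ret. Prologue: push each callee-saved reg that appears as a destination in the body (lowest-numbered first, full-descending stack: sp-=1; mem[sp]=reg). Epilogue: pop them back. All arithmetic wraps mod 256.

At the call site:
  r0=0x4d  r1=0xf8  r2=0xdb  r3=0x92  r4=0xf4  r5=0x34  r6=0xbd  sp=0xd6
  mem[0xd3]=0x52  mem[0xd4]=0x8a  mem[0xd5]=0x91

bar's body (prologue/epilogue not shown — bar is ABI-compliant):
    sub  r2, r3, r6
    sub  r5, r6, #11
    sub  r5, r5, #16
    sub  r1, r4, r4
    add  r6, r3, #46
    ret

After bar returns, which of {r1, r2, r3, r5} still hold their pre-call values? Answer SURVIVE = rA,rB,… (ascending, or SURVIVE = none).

SURVIVE = r3

prologue: push r6 → mem[0xd5]=0xbd, sp=0xd5
body[0] sub  r2, r3, r6 → r2=0xd5
body[1] sub  r5, r6, #11 → r5=0xb2
body[2] sub  r5, r5, #16 → r5=0xa2
body[3] sub  r1, r4, r4 → r1=0x00
body[4] add  r6, r3, #46 → r6=0xc0
epilogue: pop r6=0xbd, sp=0xd6
r1: caller-saved, written=True
r2: caller-saved, written=True
r3: callee-saved, written=False
r5: caller-saved, written=True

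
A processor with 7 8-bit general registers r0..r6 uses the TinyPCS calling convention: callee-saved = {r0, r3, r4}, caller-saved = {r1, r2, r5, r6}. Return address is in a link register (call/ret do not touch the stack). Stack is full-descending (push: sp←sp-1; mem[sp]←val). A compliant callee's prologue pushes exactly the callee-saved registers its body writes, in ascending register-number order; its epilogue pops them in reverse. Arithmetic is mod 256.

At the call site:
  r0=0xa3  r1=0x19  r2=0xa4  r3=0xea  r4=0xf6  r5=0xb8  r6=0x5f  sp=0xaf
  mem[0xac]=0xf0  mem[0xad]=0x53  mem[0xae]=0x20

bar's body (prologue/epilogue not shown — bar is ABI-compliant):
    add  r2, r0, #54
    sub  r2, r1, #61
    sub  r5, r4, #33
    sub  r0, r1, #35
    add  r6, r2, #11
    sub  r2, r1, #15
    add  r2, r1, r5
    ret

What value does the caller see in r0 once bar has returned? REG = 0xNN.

REG = 0xa3

prologue: push r0 → mem[0xae]=0xa3, sp=0xae
body[0] add  r2, r0, #54 → r2=0xd9
body[1] sub  r2, r1, #61 → r2=0xdc
body[2] sub  r5, r4, #33 → r5=0xd5
body[3] sub  r0, r1, #35 → r0=0xf6
body[4] add  r6, r2, #11 → r6=0xe7
body[5] sub  r2, r1, #15 → r2=0x0a
body[6] add  r2, r1, r5 → r2=0xee
epilogue: pop r0=0xa3, sp=0xaf
r0 is callee-saved → restored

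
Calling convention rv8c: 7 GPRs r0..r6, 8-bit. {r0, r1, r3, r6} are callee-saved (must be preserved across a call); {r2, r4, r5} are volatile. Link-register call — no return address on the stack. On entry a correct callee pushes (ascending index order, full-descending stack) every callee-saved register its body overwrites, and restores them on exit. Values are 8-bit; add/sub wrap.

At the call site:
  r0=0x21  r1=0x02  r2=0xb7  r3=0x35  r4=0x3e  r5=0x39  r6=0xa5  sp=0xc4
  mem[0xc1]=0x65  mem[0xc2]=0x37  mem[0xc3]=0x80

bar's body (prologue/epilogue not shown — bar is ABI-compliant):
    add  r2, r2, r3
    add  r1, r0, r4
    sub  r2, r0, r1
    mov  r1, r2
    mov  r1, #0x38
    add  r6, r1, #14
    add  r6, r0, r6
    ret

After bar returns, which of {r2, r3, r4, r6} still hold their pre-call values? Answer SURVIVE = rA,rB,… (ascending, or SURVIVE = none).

SURVIVE = r3,r4,r6

prologue: push r1 -> mem[0xc3]=0x02, sp=0xc3
prologue: push r6 -> mem[0xc2]=0xa5, sp=0xc2
body[0] add  r2, r2, r3 -> r2=0xec
body[1] add  r1, r0, r4 -> r1=0x5f
body[2] sub  r2, r0, r1 -> r2=0xc2
body[3] mov  r1, r2 -> r1=0xc2
body[4] mov  r1, #0x38 -> r1=0x38
body[5] add  r6, r1, #14 -> r6=0x46
body[6] add  r6, r0, r6 -> r6=0x67
epilogue: pop r6=0xa5, sp=0xc3
epilogue: pop r1=0x02, sp=0xc4
r2: caller-saved, written=True
r3: callee-saved, written=False
r4: caller-saved, written=False
r6: callee-saved, written=True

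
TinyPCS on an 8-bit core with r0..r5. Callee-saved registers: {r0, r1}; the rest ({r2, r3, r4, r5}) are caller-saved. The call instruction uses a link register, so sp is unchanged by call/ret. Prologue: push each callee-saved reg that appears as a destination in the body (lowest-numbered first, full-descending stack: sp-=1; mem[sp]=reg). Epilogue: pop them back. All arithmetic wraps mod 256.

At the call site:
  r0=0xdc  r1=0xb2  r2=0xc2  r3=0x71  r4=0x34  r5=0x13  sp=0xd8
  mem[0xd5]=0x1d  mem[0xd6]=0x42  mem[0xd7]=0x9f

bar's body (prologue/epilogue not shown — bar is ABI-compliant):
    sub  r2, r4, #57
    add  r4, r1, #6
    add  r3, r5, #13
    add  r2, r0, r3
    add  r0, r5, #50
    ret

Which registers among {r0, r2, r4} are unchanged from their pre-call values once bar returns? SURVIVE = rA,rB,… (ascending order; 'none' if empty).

SURVIVE = r0

prologue: push r0 -> mem[0xd7]=0xdc, sp=0xd7
body[0] sub  r2, r4, #57 -> r2=0xfb
body[1] add  r4, r1, #6 -> r4=0xb8
body[2] add  r3, r5, #13 -> r3=0x20
body[3] add  r2, r0, r3 -> r2=0xfc
body[4] add  r0, r5, #50 -> r0=0x45
epilogue: pop r0=0xdc, sp=0xd8
r0: callee-saved, written=True
r2: caller-saved, written=True
r4: caller-saved, written=True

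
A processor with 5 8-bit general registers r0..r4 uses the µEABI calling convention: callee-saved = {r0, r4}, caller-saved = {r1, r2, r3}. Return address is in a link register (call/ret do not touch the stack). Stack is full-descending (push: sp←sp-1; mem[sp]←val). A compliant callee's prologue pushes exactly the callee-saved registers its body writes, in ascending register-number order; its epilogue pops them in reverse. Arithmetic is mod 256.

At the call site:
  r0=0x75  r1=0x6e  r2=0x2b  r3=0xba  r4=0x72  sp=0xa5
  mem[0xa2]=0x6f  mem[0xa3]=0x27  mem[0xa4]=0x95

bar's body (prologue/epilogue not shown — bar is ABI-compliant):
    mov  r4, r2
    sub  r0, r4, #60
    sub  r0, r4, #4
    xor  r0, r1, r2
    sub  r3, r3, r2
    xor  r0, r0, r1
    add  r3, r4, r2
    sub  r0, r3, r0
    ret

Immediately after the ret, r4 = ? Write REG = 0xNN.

prologue: push r0 → mem[0xa4]=0x75, sp=0xa4
prologue: push r4 → mem[0xa3]=0x72, sp=0xa3
body[0] mov  r4, r2 → r4=0x2b
body[1] sub  r0, r4, #60 → r0=0xef
body[2] sub  r0, r4, #4 → r0=0x27
body[3] xor  r0, r1, r2 → r0=0x45
body[4] sub  r3, r3, r2 → r3=0x8f
body[5] xor  r0, r0, r1 → r0=0x2b
body[6] add  r3, r4, r2 → r3=0x56
body[7] sub  r0, r3, r0 → r0=0x2b
epilogue: pop r4=0x72, sp=0xa4
epilogue: pop r0=0x75, sp=0xa5
r4 is callee-saved → restored

REG = 0x72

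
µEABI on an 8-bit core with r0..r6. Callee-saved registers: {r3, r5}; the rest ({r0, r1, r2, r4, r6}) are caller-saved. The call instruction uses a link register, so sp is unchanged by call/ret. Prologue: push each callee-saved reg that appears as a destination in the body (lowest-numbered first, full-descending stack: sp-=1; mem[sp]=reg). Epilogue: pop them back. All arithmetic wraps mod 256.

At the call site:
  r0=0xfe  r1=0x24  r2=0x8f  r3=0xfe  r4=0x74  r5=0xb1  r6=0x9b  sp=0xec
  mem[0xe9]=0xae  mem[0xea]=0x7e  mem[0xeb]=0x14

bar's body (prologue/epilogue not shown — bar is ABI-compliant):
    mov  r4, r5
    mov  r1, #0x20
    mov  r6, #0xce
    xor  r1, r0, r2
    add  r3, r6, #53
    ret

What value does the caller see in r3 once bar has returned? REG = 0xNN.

prologue: push r3 -> mem[0xeb]=0xfe, sp=0xeb
body[0] mov  r4, r5 -> r4=0xb1
body[1] mov  r1, #0x20 -> r1=0x20
body[2] mov  r6, #0xce -> r6=0xce
body[3] xor  r1, r0, r2 -> r1=0x71
body[4] add  r3, r6, #53 -> r3=0x03
epilogue: pop r3=0xfe, sp=0xec
r3 is callee-saved -> restored

REG = 0xfe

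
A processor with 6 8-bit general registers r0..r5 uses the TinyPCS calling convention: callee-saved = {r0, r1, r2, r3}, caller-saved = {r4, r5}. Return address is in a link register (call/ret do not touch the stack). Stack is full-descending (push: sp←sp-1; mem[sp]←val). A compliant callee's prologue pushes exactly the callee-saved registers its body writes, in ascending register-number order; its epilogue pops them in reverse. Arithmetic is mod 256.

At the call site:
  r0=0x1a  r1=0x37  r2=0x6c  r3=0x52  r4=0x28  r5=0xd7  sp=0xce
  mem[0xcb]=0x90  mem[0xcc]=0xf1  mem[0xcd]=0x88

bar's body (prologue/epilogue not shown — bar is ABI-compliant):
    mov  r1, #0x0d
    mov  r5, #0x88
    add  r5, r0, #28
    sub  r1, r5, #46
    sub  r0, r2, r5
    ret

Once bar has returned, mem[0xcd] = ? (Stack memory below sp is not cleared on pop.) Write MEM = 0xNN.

MEM = 0x1a

prologue: push r0 -> mem[0xcd]=0x1a, sp=0xcd
prologue: push r1 -> mem[0xcc]=0x37, sp=0xcc
body[0] mov  r1, #0x0d -> r1=0x0d
body[1] mov  r5, #0x88 -> r5=0x88
body[2] add  r5, r0, #28 -> r5=0x36
body[3] sub  r1, r5, #46 -> r1=0x08
body[4] sub  r0, r2, r5 -> r0=0x36
epilogue: pop r1=0x37, sp=0xcd
epilogue: pop r0=0x1a, sp=0xce
prologue pushed ['r0', 'r1'] at ['0xcd', '0xcc']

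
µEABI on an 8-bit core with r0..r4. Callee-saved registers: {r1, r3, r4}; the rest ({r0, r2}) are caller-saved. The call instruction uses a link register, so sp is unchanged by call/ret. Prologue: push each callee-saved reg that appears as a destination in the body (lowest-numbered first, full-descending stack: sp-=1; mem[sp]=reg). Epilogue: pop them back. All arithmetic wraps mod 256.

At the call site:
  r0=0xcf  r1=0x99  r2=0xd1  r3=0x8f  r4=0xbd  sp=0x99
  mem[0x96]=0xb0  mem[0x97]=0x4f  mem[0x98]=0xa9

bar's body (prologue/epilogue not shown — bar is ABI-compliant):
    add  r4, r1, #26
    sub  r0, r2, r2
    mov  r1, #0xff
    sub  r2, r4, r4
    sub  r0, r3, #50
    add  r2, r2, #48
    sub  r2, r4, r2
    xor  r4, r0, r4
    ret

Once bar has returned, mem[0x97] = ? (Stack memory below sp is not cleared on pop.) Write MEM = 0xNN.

MEM = 0xbd

prologue: push r1 → mem[0x98]=0x99, sp=0x98
prologue: push r4 → mem[0x97]=0xbd, sp=0x97
body[0] add  r4, r1, #26 → r4=0xb3
body[1] sub  r0, r2, r2 → r0=0x00
body[2] mov  r1, #0xff → r1=0xff
body[3] sub  r2, r4, r4 → r2=0x00
body[4] sub  r0, r3, #50 → r0=0x5d
body[5] add  r2, r2, #48 → r2=0x30
body[6] sub  r2, r4, r2 → r2=0x83
body[7] xor  r4, r0, r4 → r4=0xee
epilogue: pop r4=0xbd, sp=0x98
epilogue: pop r1=0x99, sp=0x99
prologue pushed ['r1', 'r4'] at ['0x98', '0x97']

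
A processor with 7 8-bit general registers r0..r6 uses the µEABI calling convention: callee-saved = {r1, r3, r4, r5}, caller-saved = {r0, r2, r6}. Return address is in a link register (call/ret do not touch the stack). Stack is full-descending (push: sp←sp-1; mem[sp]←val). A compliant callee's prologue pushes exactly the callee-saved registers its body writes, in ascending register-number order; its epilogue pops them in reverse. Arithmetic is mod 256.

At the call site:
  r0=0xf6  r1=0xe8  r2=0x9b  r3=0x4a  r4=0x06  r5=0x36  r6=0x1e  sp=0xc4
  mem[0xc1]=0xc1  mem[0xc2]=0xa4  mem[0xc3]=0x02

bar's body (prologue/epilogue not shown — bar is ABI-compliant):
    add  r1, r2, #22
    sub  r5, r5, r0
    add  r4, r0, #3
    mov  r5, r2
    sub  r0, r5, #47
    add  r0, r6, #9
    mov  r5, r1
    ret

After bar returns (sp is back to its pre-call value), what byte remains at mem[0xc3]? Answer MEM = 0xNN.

MEM = 0xe8

prologue: push r1 -> mem[0xc3]=0xe8, sp=0xc3
prologue: push r4 -> mem[0xc2]=0x06, sp=0xc2
prologue: push r5 -> mem[0xc1]=0x36, sp=0xc1
body[0] add  r1, r2, #22 -> r1=0xb1
body[1] sub  r5, r5, r0 -> r5=0x40
body[2] add  r4, r0, #3 -> r4=0xf9
body[3] mov  r5, r2 -> r5=0x9b
body[4] sub  r0, r5, #47 -> r0=0x6c
body[5] add  r0, r6, #9 -> r0=0x27
body[6] mov  r5, r1 -> r5=0xb1
epilogue: pop r5=0x36, sp=0xc2
epilogue: pop r4=0x06, sp=0xc3
epilogue: pop r1=0xe8, sp=0xc4
prologue pushed ['r1', 'r4', 'r5'] at ['0xc3', '0xc2', '0xc1']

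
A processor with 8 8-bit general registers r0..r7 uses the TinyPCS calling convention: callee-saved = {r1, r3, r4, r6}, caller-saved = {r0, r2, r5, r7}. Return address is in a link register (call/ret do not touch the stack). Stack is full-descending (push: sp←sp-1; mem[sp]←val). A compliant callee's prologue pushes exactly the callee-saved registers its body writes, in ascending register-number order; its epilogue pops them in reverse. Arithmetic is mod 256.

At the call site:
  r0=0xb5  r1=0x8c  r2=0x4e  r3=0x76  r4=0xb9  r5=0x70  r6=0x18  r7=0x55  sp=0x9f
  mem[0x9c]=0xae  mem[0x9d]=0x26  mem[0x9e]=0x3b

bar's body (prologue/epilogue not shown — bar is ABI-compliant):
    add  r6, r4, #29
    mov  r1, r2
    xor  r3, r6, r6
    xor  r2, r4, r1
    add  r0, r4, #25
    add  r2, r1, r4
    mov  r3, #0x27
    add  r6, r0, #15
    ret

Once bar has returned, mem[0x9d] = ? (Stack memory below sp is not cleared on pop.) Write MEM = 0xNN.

prologue: push r1 → mem[0x9e]=0x8c, sp=0x9e
prologue: push r3 → mem[0x9d]=0x76, sp=0x9d
prologue: push r6 → mem[0x9c]=0x18, sp=0x9c
body[0] add  r6, r4, #29 → r6=0xd6
body[1] mov  r1, r2 → r1=0x4e
body[2] xor  r3, r6, r6 → r3=0x00
body[3] xor  r2, r4, r1 → r2=0xf7
body[4] add  r0, r4, #25 → r0=0xd2
body[5] add  r2, r1, r4 → r2=0x07
body[6] mov  r3, #0x27 → r3=0x27
body[7] add  r6, r0, #15 → r6=0xe1
epilogue: pop r6=0x18, sp=0x9d
epilogue: pop r3=0x76, sp=0x9e
epilogue: pop r1=0x8c, sp=0x9f
prologue pushed ['r1', 'r3', 'r6'] at ['0x9e', '0x9d', '0x9c']

MEM = 0x76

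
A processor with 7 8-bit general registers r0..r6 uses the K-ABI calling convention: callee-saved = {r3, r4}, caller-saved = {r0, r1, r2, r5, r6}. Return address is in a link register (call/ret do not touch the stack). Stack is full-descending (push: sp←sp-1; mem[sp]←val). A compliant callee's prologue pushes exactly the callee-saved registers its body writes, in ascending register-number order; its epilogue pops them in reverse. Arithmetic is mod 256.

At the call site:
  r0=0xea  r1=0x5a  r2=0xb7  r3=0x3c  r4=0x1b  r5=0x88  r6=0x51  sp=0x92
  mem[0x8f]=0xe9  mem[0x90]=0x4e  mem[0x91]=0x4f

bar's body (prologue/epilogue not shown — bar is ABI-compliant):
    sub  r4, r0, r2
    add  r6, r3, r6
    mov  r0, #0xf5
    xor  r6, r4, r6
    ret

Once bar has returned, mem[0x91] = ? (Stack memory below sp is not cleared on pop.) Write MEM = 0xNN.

prologue: push r4 → mem[0x91]=0x1b, sp=0x91
body[0] sub  r4, r0, r2 → r4=0x33
body[1] add  r6, r3, r6 → r6=0x8d
body[2] mov  r0, #0xf5 → r0=0xf5
body[3] xor  r6, r4, r6 → r6=0xbe
epilogue: pop r4=0x1b, sp=0x92
prologue pushed ['r4'] at ['0x91']

MEM = 0x1b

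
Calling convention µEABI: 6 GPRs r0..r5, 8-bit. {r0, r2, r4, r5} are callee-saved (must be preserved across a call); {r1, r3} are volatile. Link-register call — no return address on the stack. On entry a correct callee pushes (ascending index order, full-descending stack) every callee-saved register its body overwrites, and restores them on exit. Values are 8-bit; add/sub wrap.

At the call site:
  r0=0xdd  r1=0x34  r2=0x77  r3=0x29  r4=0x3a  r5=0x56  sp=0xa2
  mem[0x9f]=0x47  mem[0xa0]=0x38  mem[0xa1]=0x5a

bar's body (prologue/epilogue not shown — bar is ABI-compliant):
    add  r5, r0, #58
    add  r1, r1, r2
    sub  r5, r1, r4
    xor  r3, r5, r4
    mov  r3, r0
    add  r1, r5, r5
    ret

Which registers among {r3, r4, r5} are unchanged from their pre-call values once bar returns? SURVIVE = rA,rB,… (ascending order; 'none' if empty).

prologue: push r5 → mem[0xa1]=0x56, sp=0xa1
body[0] add  r5, r0, #58 → r5=0x17
body[1] add  r1, r1, r2 → r1=0xab
body[2] sub  r5, r1, r4 → r5=0x71
body[3] xor  r3, r5, r4 → r3=0x4b
body[4] mov  r3, r0 → r3=0xdd
body[5] add  r1, r5, r5 → r1=0xe2
epilogue: pop r5=0x56, sp=0xa2
r3: caller-saved, written=True
r4: callee-saved, written=False
r5: callee-saved, written=True

SURVIVE = r4,r5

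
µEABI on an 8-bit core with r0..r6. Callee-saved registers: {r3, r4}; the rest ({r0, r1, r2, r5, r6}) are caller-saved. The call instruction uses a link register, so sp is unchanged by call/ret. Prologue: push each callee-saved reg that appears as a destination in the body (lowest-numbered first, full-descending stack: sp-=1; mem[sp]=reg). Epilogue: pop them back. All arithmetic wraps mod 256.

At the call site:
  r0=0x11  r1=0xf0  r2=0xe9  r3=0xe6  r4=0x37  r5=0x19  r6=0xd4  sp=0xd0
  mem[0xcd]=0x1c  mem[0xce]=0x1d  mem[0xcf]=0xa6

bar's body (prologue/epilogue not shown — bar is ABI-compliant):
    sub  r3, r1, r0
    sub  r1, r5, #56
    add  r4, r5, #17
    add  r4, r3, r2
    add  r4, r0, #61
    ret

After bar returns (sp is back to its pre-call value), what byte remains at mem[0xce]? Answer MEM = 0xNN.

MEM = 0x37

prologue: push r3 -> mem[0xcf]=0xe6, sp=0xcf
prologue: push r4 -> mem[0xce]=0x37, sp=0xce
body[0] sub  r3, r1, r0 -> r3=0xdf
body[1] sub  r1, r5, #56 -> r1=0xe1
body[2] add  r4, r5, #17 -> r4=0x2a
body[3] add  r4, r3, r2 -> r4=0xc8
body[4] add  r4, r0, #61 -> r4=0x4e
epilogue: pop r4=0x37, sp=0xcf
epilogue: pop r3=0xe6, sp=0xd0
prologue pushed ['r3', 'r4'] at ['0xcf', '0xce']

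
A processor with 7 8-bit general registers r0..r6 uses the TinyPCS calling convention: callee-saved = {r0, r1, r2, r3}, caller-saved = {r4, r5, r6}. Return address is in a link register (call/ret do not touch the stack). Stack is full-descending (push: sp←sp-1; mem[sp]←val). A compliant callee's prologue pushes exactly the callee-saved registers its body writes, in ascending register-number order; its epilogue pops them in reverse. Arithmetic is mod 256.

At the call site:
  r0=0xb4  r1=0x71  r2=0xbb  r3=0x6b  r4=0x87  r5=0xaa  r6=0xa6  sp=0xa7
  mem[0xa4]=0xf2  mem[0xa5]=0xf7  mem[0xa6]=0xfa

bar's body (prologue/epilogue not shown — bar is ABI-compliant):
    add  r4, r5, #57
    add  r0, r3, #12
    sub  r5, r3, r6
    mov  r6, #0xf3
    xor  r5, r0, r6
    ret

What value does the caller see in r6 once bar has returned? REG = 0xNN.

prologue: push r0 -> mem[0xa6]=0xb4, sp=0xa6
body[0] add  r4, r5, #57 -> r4=0xe3
body[1] add  r0, r3, #12 -> r0=0x77
body[2] sub  r5, r3, r6 -> r5=0xc5
body[3] mov  r6, #0xf3 -> r6=0xf3
body[4] xor  r5, r0, r6 -> r5=0x84
epilogue: pop r0=0xb4, sp=0xa7
r6 is caller-saved -> body value

REG = 0xf3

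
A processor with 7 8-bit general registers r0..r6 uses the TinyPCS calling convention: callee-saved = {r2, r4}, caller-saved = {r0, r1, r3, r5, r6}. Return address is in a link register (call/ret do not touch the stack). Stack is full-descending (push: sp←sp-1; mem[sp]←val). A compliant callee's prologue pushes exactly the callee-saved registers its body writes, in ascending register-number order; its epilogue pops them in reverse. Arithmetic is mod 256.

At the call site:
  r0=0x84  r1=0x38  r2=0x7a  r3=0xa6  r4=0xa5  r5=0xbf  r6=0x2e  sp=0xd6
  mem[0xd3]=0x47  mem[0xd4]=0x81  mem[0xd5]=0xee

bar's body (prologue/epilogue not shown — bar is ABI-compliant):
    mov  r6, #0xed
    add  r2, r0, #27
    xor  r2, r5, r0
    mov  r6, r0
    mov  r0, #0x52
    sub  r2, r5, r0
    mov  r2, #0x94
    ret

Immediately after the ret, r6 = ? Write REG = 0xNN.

REG = 0x84

prologue: push r2 -> mem[0xd5]=0x7a, sp=0xd5
body[0] mov  r6, #0xed -> r6=0xed
body[1] add  r2, r0, #27 -> r2=0x9f
body[2] xor  r2, r5, r0 -> r2=0x3b
body[3] mov  r6, r0 -> r6=0x84
body[4] mov  r0, #0x52 -> r0=0x52
body[5] sub  r2, r5, r0 -> r2=0x6d
body[6] mov  r2, #0x94 -> r2=0x94
epilogue: pop r2=0x7a, sp=0xd6
r6 is caller-saved -> body value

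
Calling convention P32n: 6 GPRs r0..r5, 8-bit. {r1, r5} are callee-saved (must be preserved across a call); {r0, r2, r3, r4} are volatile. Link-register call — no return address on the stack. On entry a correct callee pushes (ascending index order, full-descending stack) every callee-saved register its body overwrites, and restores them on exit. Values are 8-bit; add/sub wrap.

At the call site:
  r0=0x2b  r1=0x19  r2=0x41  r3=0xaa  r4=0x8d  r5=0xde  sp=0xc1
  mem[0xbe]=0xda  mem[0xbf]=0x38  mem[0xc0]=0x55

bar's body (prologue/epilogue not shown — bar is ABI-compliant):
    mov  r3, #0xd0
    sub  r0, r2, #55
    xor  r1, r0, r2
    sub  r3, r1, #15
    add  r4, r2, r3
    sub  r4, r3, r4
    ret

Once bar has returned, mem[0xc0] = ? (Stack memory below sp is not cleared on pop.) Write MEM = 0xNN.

prologue: push r1 -> mem[0xc0]=0x19, sp=0xc0
body[0] mov  r3, #0xd0 -> r3=0xd0
body[1] sub  r0, r2, #55 -> r0=0x0a
body[2] xor  r1, r0, r2 -> r1=0x4b
body[3] sub  r3, r1, #15 -> r3=0x3c
body[4] add  r4, r2, r3 -> r4=0x7d
body[5] sub  r4, r3, r4 -> r4=0xbf
epilogue: pop r1=0x19, sp=0xc1
prologue pushed ['r1'] at ['0xc0']

MEM = 0x19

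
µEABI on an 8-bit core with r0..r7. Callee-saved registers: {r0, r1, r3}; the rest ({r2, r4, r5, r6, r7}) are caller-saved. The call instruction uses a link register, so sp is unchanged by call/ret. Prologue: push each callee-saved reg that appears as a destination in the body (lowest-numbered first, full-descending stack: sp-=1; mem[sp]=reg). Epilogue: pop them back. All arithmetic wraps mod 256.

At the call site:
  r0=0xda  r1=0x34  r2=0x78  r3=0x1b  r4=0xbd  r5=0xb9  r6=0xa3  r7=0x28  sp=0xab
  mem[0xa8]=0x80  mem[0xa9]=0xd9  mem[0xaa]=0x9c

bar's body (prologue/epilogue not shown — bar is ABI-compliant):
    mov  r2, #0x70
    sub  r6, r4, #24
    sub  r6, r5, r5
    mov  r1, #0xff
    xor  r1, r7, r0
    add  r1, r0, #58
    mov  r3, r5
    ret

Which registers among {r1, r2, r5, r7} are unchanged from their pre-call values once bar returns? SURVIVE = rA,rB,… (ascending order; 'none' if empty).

SURVIVE = r1,r5,r7

prologue: push r1 -> mem[0xaa]=0x34, sp=0xaa
prologue: push r3 -> mem[0xa9]=0x1b, sp=0xa9
body[0] mov  r2, #0x70 -> r2=0x70
body[1] sub  r6, r4, #24 -> r6=0xa5
body[2] sub  r6, r5, r5 -> r6=0x00
body[3] mov  r1, #0xff -> r1=0xff
body[4] xor  r1, r7, r0 -> r1=0xf2
body[5] add  r1, r0, #58 -> r1=0x14
body[6] mov  r3, r5 -> r3=0xb9
epilogue: pop r3=0x1b, sp=0xaa
epilogue: pop r1=0x34, sp=0xab
r1: callee-saved, written=True
r2: caller-saved, written=True
r5: caller-saved, written=False
r7: caller-saved, written=False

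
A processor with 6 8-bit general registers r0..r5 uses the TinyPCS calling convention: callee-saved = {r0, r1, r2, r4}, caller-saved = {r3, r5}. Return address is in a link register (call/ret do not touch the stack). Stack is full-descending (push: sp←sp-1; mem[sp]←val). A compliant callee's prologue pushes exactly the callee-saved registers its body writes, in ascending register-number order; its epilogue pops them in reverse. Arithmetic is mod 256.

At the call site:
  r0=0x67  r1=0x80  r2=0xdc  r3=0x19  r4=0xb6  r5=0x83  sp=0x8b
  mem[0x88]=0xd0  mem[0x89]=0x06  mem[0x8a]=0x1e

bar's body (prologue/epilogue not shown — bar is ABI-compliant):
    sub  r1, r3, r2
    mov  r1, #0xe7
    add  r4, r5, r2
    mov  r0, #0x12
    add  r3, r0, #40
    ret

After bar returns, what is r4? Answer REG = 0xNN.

REG = 0xb6

prologue: push r0 -> mem[0x8a]=0x67, sp=0x8a
prologue: push r1 -> mem[0x89]=0x80, sp=0x89
prologue: push r4 -> mem[0x88]=0xb6, sp=0x88
body[0] sub  r1, r3, r2 -> r1=0x3d
body[1] mov  r1, #0xe7 -> r1=0xe7
body[2] add  r4, r5, r2 -> r4=0x5f
body[3] mov  r0, #0x12 -> r0=0x12
body[4] add  r3, r0, #40 -> r3=0x3a
epilogue: pop r4=0xb6, sp=0x89
epilogue: pop r1=0x80, sp=0x8a
epilogue: pop r0=0x67, sp=0x8b
r4 is callee-saved -> restored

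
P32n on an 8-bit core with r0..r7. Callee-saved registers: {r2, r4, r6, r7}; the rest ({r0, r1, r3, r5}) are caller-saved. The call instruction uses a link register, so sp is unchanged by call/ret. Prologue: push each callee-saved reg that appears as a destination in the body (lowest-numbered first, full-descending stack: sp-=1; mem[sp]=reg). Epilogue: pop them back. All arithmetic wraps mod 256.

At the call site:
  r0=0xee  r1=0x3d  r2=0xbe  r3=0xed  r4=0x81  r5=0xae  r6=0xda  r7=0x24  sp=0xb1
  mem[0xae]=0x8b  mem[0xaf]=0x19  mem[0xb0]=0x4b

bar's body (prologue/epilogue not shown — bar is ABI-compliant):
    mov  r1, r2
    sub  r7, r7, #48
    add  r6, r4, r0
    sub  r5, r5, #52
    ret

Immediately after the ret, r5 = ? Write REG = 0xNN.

REG = 0x7a

prologue: push r6 -> mem[0xb0]=0xda, sp=0xb0
prologue: push r7 -> mem[0xaf]=0x24, sp=0xaf
body[0] mov  r1, r2 -> r1=0xbe
body[1] sub  r7, r7, #48 -> r7=0xf4
body[2] add  r6, r4, r0 -> r6=0x6f
body[3] sub  r5, r5, #52 -> r5=0x7a
epilogue: pop r7=0x24, sp=0xb0
epilogue: pop r6=0xda, sp=0xb1
r5 is caller-saved -> body value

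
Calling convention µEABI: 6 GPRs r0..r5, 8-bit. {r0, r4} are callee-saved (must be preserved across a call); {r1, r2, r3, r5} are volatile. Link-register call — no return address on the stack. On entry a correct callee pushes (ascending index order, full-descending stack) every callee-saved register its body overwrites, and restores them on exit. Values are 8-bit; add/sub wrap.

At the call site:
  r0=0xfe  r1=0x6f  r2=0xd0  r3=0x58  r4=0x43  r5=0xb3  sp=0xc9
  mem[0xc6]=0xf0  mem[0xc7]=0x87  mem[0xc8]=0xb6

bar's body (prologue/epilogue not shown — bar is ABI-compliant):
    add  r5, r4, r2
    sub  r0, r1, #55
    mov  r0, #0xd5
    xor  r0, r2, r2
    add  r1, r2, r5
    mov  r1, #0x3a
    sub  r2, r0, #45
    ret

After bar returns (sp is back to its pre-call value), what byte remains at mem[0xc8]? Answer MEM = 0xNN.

prologue: push r0 → mem[0xc8]=0xfe, sp=0xc8
body[0] add  r5, r4, r2 → r5=0x13
body[1] sub  r0, r1, #55 → r0=0x38
body[2] mov  r0, #0xd5 → r0=0xd5
body[3] xor  r0, r2, r2 → r0=0x00
body[4] add  r1, r2, r5 → r1=0xe3
body[5] mov  r1, #0x3a → r1=0x3a
body[6] sub  r2, r0, #45 → r2=0xd3
epilogue: pop r0=0xfe, sp=0xc9
prologue pushed ['r0'] at ['0xc8']

MEM = 0xfe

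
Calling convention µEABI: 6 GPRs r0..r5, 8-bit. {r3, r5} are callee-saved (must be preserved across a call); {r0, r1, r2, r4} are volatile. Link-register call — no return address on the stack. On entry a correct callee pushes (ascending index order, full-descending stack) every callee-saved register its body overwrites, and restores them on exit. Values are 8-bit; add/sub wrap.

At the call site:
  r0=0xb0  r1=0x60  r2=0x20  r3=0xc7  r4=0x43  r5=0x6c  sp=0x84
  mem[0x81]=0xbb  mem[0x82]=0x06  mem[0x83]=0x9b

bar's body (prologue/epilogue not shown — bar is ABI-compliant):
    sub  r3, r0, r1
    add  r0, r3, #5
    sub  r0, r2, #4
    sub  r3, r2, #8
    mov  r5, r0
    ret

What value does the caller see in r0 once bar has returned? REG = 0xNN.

prologue: push r3 -> mem[0x83]=0xc7, sp=0x83
prologue: push r5 -> mem[0x82]=0x6c, sp=0x82
body[0] sub  r3, r0, r1 -> r3=0x50
body[1] add  r0, r3, #5 -> r0=0x55
body[2] sub  r0, r2, #4 -> r0=0x1c
body[3] sub  r3, r2, #8 -> r3=0x18
body[4] mov  r5, r0 -> r5=0x1c
epilogue: pop r5=0x6c, sp=0x83
epilogue: pop r3=0xc7, sp=0x84
r0 is caller-saved -> body value

REG = 0x1c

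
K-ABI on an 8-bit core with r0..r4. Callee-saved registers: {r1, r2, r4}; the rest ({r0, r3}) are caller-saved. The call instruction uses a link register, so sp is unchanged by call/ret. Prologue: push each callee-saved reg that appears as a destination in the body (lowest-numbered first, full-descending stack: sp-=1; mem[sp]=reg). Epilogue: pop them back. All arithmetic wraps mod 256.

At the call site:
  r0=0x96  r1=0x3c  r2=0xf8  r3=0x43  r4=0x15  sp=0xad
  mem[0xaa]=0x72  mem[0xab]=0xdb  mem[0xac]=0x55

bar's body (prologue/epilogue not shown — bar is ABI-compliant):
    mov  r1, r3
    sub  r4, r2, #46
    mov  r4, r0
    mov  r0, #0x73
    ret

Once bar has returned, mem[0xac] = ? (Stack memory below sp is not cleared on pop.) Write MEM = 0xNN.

MEM = 0x3c

prologue: push r1 -> mem[0xac]=0x3c, sp=0xac
prologue: push r4 -> mem[0xab]=0x15, sp=0xab
body[0] mov  r1, r3 -> r1=0x43
body[1] sub  r4, r2, #46 -> r4=0xca
body[2] mov  r4, r0 -> r4=0x96
body[3] mov  r0, #0x73 -> r0=0x73
epilogue: pop r4=0x15, sp=0xac
epilogue: pop r1=0x3c, sp=0xad
prologue pushed ['r1', 'r4'] at ['0xac', '0xab']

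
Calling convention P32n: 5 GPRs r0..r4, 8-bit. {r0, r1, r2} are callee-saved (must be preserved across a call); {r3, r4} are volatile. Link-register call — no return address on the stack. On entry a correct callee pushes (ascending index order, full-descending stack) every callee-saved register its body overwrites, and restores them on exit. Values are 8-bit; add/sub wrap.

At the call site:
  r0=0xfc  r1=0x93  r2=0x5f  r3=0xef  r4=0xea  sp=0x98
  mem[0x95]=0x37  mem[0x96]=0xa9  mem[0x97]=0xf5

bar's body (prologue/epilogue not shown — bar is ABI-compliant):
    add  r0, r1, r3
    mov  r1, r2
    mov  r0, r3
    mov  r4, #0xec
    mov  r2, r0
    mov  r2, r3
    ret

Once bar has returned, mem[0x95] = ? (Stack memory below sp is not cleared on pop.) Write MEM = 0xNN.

prologue: push r0 → mem[0x97]=0xfc, sp=0x97
prologue: push r1 → mem[0x96]=0x93, sp=0x96
prologue: push r2 → mem[0x95]=0x5f, sp=0x95
body[0] add  r0, r1, r3 → r0=0x82
body[1] mov  r1, r2 → r1=0x5f
body[2] mov  r0, r3 → r0=0xef
body[3] mov  r4, #0xec → r4=0xec
body[4] mov  r2, r0 → r2=0xef
body[5] mov  r2, r3 → r2=0xef
epilogue: pop r2=0x5f, sp=0x96
epilogue: pop r1=0x93, sp=0x97
epilogue: pop r0=0xfc, sp=0x98
prologue pushed ['r0', 'r1', 'r2'] at ['0x97', '0x96', '0x95']

MEM = 0x5f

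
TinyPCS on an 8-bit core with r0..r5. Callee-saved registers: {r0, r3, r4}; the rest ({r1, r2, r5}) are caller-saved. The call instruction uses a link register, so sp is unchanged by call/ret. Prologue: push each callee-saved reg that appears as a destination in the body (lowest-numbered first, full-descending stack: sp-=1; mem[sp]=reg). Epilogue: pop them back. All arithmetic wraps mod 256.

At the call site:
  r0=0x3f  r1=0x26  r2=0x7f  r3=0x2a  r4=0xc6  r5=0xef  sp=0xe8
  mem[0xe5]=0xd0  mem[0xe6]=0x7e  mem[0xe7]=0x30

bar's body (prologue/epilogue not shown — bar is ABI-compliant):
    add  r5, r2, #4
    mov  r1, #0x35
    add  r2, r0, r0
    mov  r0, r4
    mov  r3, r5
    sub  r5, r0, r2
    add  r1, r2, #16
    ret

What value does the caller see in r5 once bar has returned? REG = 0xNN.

prologue: push r0 -> mem[0xe7]=0x3f, sp=0xe7
prologue: push r3 -> mem[0xe6]=0x2a, sp=0xe6
body[0] add  r5, r2, #4 -> r5=0x83
body[1] mov  r1, #0x35 -> r1=0x35
body[2] add  r2, r0, r0 -> r2=0x7e
body[3] mov  r0, r4 -> r0=0xc6
body[4] mov  r3, r5 -> r3=0x83
body[5] sub  r5, r0, r2 -> r5=0x48
body[6] add  r1, r2, #16 -> r1=0x8e
epilogue: pop r3=0x2a, sp=0xe7
epilogue: pop r0=0x3f, sp=0xe8
r5 is caller-saved -> body value

REG = 0x48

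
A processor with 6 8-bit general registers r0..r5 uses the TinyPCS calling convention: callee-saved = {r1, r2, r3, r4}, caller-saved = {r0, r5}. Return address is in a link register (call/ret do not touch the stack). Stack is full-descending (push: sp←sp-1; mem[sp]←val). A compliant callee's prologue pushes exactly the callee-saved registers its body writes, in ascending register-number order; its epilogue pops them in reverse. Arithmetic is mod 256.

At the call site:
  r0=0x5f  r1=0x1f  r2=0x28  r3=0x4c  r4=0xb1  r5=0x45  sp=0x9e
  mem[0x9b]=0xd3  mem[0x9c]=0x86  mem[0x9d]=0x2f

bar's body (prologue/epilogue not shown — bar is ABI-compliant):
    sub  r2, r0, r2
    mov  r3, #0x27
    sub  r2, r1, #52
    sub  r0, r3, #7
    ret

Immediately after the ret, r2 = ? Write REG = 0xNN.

prologue: push r2 → mem[0x9d]=0x28, sp=0x9d
prologue: push r3 → mem[0x9c]=0x4c, sp=0x9c
body[0] sub  r2, r0, r2 → r2=0x37
body[1] mov  r3, #0x27 → r3=0x27
body[2] sub  r2, r1, #52 → r2=0xeb
body[3] sub  r0, r3, #7 → r0=0x20
epilogue: pop r3=0x4c, sp=0x9d
epilogue: pop r2=0x28, sp=0x9e
r2 is callee-saved → restored

REG = 0x28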